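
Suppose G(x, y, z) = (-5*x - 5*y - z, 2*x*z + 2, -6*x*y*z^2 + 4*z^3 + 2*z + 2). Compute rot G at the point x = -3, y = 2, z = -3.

(168, 107, -1)

(∇×G)₁ = ∂G₃/∂y − ∂G₂/∂z = -6*x*z^2 - 2*x
(∇×G)₂ = ∂G₁/∂z − ∂G₃/∂x = 6*y*z^2 - 1
(∇×G)₃ = ∂G₂/∂x − ∂G₁/∂y = 2*z + 5
∇×G = (-6*x*z^2 - 2*x, 6*y*z^2 - 1, 2*z + 5)
At (-3, 2, -3): (168, 107, -1).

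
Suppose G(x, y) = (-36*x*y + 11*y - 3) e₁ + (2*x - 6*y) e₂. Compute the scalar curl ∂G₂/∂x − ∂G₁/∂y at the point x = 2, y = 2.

∂G₂/∂x = 2
∂G₁/∂y = -36*x + 11
Scalar curl = 36*x - 9
At (2, 2): 63.

63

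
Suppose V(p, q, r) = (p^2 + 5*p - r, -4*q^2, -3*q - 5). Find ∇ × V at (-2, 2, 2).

(-3, -1, 0)

(∇×V)₁ = ∂V₃/∂q − ∂V₂/∂r = -3
(∇×V)₂ = ∂V₁/∂r − ∂V₃/∂p = -1
(∇×V)₃ = ∂V₂/∂p − ∂V₁/∂q = 0
∇×V = (-3, -1, 0)
At (-2, 2, 2): (-3, -1, 0).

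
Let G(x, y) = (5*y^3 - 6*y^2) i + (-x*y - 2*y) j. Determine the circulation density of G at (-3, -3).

∂G₂/∂x = -y
∂G₁/∂y = 15*y^2 - 12*y
Scalar curl = -15*y^2 + 11*y
At (-3, -3): -168.

-168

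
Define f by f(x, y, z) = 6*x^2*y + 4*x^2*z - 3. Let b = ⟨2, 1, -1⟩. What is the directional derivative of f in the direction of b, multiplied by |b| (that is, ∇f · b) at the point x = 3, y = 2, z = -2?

∂f/∂x = 12*x*y + 8*x*z
∂f/∂y = 6*x^2
∂f/∂z = 4*x^2
∇f at (3, 2, -2) = (24, 54, 36)
∇f · b = (24)(2) + (54)(1) + (36)(-1) = 66

66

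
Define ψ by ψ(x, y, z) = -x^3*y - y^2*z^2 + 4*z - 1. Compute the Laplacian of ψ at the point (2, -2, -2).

∂²ψ/∂x² = -6*x*y
∂²ψ/∂y² = -2*z^2
∂²ψ/∂z² = -2*y^2
∇²ψ = -6*x*y - 2*y^2 - 2*z^2
At (2, -2, -2): 8.

8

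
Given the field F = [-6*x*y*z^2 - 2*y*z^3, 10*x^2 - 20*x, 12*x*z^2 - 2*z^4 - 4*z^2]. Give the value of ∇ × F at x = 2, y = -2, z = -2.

(∇×F)₁ = ∂F₃/∂y − ∂F₂/∂z = 0
(∇×F)₂ = ∂F₁/∂z − ∂F₃/∂x = -12*x*y*z - 6*y*z^2 - 12*z^2
(∇×F)₃ = ∂F₂/∂x − ∂F₁/∂y = 6*x*z^2 + 20*x + 2*z^3 - 20
∇×F = (0, -12*x*y*z - 6*y*z^2 - 12*z^2, 6*x*z^2 + 20*x + 2*z^3 - 20)
At (2, -2, -2): (0, -96, 52).

(0, -96, 52)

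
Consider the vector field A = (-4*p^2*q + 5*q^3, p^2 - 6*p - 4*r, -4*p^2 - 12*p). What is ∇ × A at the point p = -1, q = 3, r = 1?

(∇×A)₁ = ∂A₃/∂q − ∂A₂/∂r = 4
(∇×A)₂ = ∂A₁/∂r − ∂A₃/∂p = 8*p + 12
(∇×A)₃ = ∂A₂/∂p − ∂A₁/∂q = 4*p^2 + 2*p - 15*q^2 - 6
∇×A = (4, 8*p + 12, 4*p^2 + 2*p - 15*q^2 - 6)
At (-1, 3, 1): (4, 4, -139).

(4, 4, -139)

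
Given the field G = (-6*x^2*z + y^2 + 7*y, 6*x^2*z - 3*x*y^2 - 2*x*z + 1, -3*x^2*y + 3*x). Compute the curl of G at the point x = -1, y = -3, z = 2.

(∇×G)₁ = ∂G₃/∂y − ∂G₂/∂z = -9*x^2 + 2*x
(∇×G)₂ = ∂G₁/∂z − ∂G₃/∂x = -6*x^2 + 6*x*y - 3
(∇×G)₃ = ∂G₂/∂x − ∂G₁/∂y = 12*x*z - 3*y^2 - 2*y - 2*z - 7
∇×G = (-9*x^2 + 2*x, -6*x^2 + 6*x*y - 3, 12*x*z - 3*y^2 - 2*y - 2*z - 7)
At (-1, -3, 2): (-11, 9, -56).

(-11, 9, -56)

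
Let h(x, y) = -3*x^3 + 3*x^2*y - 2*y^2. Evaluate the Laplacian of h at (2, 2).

-28

∂²h/∂x² = 6*(-3*x + y)
∂²h/∂y² = -4
∇²h = -18*x + 6*y - 4
At (2, 2): -28.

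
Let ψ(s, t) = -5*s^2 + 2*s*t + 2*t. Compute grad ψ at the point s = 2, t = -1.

(-22, 6)

∂ψ/∂s = -10*s + 2*t
∂ψ/∂t = 2*s + 2
∇ψ = (-10*s + 2*t, 2*s + 2)
At (2, -1): (-22, 6).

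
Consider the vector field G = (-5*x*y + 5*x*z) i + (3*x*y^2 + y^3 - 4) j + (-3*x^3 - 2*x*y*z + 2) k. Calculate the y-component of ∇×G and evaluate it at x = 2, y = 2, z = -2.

38

(∇×G)_2 = ∂G₁/∂z − ∂G₃/∂x
= 5*x − (-9*x^2 - 2*y*z)
= 9*x^2 + 5*x + 2*y*z
At (2, 2, -2): 38.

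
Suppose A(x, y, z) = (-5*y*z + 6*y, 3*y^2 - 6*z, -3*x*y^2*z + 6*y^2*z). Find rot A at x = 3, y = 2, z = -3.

(42, -46, -21)

(∇×A)₁ = ∂A₃/∂y − ∂A₂/∂z = -6*x*y*z + 12*y*z + 6
(∇×A)₂ = ∂A₁/∂z − ∂A₃/∂x = 3*y^2*z - 5*y
(∇×A)₃ = ∂A₂/∂x − ∂A₁/∂y = 5*z - 6
∇×A = (-6*x*y*z + 12*y*z + 6, 3*y^2*z - 5*y, 5*z - 6)
At (3, 2, -3): (42, -46, -21).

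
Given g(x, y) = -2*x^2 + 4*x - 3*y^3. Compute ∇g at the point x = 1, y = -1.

(0, -9)

∂g/∂x = -4*x + 4
∂g/∂y = -9*y^2
∇g = (-4*x + 4, -9*y^2)
At (1, -1): (0, -9).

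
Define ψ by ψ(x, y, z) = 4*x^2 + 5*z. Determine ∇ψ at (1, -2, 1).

∂ψ/∂x = 8*x
∂ψ/∂y = 0
∂ψ/∂z = 5
∇ψ = (8*x, 0, 5)
At (1, -2, 1): (8, 0, 5).

(8, 0, 5)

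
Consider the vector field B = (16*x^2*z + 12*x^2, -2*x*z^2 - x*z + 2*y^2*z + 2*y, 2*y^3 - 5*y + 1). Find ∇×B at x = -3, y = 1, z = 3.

(∇×B)₁ = ∂B₃/∂y − ∂B₂/∂z = 4*x*z + x + 4*y^2 - 5
(∇×B)₂ = ∂B₁/∂z − ∂B₃/∂x = 16*x^2
(∇×B)₃ = ∂B₂/∂x − ∂B₁/∂y = -2*z^2 - z
∇×B = (4*x*z + x + 4*y^2 - 5, 16*x^2, -2*z^2 - z)
At (-3, 1, 3): (-40, 144, -21).

(-40, 144, -21)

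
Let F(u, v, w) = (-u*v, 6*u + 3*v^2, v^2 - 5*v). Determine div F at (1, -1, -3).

-5

∂F₁/∂u = -v
∂F₂/∂v = 6*v
∂F₃/∂w = 0
∇·F = 5*v
At (1, -1, -3): -5.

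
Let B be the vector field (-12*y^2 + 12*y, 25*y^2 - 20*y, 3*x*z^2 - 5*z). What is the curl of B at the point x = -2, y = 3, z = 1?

(0, -3, 60)

(∇×B)₁ = ∂B₃/∂y − ∂B₂/∂z = 0
(∇×B)₂ = ∂B₁/∂z − ∂B₃/∂x = -3*z^2
(∇×B)₃ = ∂B₂/∂x − ∂B₁/∂y = 24*y - 12
∇×B = (0, -3*z^2, 24*y - 12)
At (-2, 3, 1): (0, -3, 60).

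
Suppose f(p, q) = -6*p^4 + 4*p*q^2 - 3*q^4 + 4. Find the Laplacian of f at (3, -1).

-660

∂²f/∂p² = -72*p^2
∂²f/∂q² = 4*(2*p - 9*q^2)
∇²f = -72*p^2 + 8*p - 36*q^2
At (3, -1): -660.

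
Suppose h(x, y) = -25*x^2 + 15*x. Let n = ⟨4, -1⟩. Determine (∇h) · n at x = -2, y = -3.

∂h/∂x = -50*x + 15
∂h/∂y = 0
∇h at (-2, -3) = (115, 0)
∇h · n = (115)(4) + (0)(-1) = 460

460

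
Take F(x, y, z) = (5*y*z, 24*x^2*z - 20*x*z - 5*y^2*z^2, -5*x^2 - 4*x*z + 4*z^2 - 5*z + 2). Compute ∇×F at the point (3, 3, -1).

(∇×F)₁ = ∂F₃/∂y − ∂F₂/∂z = -24*x^2 + 20*x + 10*y^2*z
(∇×F)₂ = ∂F₁/∂z − ∂F₃/∂x = 10*x + 5*y + 4*z
(∇×F)₃ = ∂F₂/∂x − ∂F₁/∂y = 48*x*z - 25*z
∇×F = (-24*x^2 + 20*x + 10*y^2*z, 10*x + 5*y + 4*z, 48*x*z - 25*z)
At (3, 3, -1): (-246, 41, -119).

(-246, 41, -119)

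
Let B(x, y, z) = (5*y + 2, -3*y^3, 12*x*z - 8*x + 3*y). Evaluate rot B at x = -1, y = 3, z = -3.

(3, 44, -5)

(∇×B)₁ = ∂B₃/∂y − ∂B₂/∂z = 3
(∇×B)₂ = ∂B₁/∂z − ∂B₃/∂x = -12*z + 8
(∇×B)₃ = ∂B₂/∂x − ∂B₁/∂y = -5
∇×B = (3, -12*z + 8, -5)
At (-1, 3, -3): (3, 44, -5).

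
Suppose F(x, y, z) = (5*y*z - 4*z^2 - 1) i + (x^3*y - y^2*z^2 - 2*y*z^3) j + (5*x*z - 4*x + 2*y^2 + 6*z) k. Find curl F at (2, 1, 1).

(∇×F)₁ = ∂F₃/∂y − ∂F₂/∂z = 2*y^2*z + 6*y*z^2 + 4*y
(∇×F)₂ = ∂F₁/∂z − ∂F₃/∂x = 5*y - 13*z + 4
(∇×F)₃ = ∂F₂/∂x − ∂F₁/∂y = 3*x^2*y - 5*z
∇×F = (2*y^2*z + 6*y*z^2 + 4*y, 5*y - 13*z + 4, 3*x^2*y - 5*z)
At (2, 1, 1): (12, -4, 7).

(12, -4, 7)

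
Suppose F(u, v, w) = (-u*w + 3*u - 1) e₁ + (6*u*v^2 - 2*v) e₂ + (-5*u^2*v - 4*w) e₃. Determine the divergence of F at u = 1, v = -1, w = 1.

∂F₁/∂u = -w + 3
∂F₂/∂v = 12*u*v - 2
∂F₃/∂w = -4
∇·F = 12*u*v - w - 3
At (1, -1, 1): -16.

-16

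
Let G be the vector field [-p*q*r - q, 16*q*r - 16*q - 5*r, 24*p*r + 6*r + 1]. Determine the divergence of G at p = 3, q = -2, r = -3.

8

∂G₁/∂p = -q*r
∂G₂/∂q = 16*r - 16
∂G₃/∂r = 24*p + 6
∇·G = 24*p - q*r + 16*r - 10
At (3, -2, -3): 8.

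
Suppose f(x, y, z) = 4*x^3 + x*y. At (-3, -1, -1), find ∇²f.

∂²f/∂x² = 24*x
∂²f/∂y² = 0
∂²f/∂z² = 0
∇²f = 24*x
At (-3, -1, -1): -72.

-72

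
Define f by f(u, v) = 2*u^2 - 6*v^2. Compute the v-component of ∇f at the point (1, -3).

36

(∇f)_2 = ∂f/∂v = -12*v
At (1, -3): 36.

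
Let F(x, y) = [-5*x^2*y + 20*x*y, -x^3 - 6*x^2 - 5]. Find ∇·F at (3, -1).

∂F₁/∂x = -10*x*y + 20*y
∂F₂/∂y = 0
∇·F = -10*x*y + 20*y
At (3, -1): 10.

10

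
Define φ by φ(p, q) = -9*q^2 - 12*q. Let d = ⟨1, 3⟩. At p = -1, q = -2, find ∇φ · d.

∂φ/∂p = 0
∂φ/∂q = -18*q - 12
∇φ at (-1, -2) = (0, 24)
∇φ · d = (0)(1) + (24)(3) = 72

72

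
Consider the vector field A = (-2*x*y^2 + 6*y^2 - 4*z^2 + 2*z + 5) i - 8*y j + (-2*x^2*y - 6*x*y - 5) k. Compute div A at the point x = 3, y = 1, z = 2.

-10

∂A₁/∂x = -2*y^2
∂A₂/∂y = -8
∂A₃/∂z = 0
∇·A = -2*y^2 - 8
At (3, 1, 2): -10.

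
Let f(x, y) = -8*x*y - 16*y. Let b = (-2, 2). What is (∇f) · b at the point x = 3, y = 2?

∂f/∂x = -8*y
∂f/∂y = -8*x - 16
∇f at (3, 2) = (-16, -40)
∇f · b = (-16)(-2) + (-40)(2) = -48

-48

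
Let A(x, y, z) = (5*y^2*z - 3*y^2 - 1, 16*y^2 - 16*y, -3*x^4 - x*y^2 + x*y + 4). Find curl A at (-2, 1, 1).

(2, -91, -4)

(∇×A)₁ = ∂A₃/∂y − ∂A₂/∂z = -2*x*y + x
(∇×A)₂ = ∂A₁/∂z − ∂A₃/∂x = 12*x^3 + 6*y^2 - y
(∇×A)₃ = ∂A₂/∂x − ∂A₁/∂y = -10*y*z + 6*y
∇×A = (-2*x*y + x, 12*x^3 + 6*y^2 - y, -10*y*z + 6*y)
At (-2, 1, 1): (2, -91, -4).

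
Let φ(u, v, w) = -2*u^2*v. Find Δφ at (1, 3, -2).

∂²φ/∂u² = -4*v
∂²φ/∂v² = 0
∂²φ/∂w² = 0
∇²φ = -4*v
At (1, 3, -2): -12.

-12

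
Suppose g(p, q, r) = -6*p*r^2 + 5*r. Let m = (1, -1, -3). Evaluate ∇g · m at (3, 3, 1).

87

∂g/∂p = -6*r^2
∂g/∂q = 0
∂g/∂r = -12*p*r + 5
∇g at (3, 3, 1) = (-6, 0, -31)
∇g · m = (-6)(1) + (0)(-1) + (-31)(-3) = 87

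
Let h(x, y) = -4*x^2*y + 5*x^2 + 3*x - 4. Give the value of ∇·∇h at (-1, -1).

18

∂²h/∂x² = 2*(-4*y + 5)
∂²h/∂y² = 0
∇²h = -8*y + 10
At (-1, -1): 18.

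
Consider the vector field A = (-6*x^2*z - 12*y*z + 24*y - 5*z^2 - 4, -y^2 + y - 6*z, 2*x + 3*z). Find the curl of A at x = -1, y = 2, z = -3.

(6, -2, -60)

(∇×A)₁ = ∂A₃/∂y − ∂A₂/∂z = 6
(∇×A)₂ = ∂A₁/∂z − ∂A₃/∂x = -6*x^2 - 12*y - 10*z - 2
(∇×A)₃ = ∂A₂/∂x − ∂A₁/∂y = 12*z - 24
∇×A = (6, -6*x^2 - 12*y - 10*z - 2, 12*z - 24)
At (-1, 2, -3): (6, -2, -60).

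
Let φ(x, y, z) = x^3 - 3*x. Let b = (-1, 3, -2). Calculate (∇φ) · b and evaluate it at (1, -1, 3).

0

∂φ/∂x = 3*x^2 - 3
∂φ/∂y = 0
∂φ/∂z = 0
∇φ at (1, -1, 3) = (0, 0, 0)
∇φ · b = (0)(-1) + (0)(3) + (0)(-2) = 0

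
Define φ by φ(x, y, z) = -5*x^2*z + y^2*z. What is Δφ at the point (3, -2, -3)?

24

∂²φ/∂x² = -10*z
∂²φ/∂y² = 2*z
∂²φ/∂z² = 0
∇²φ = -8*z
At (3, -2, -3): 24.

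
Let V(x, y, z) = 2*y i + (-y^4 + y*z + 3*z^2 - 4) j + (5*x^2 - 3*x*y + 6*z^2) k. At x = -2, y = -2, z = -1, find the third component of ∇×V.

-2

(∇×V)_3 = ∂V₂/∂x − ∂V₁/∂y
= 0 − (2)
= -2
At (-2, -2, -1): -2.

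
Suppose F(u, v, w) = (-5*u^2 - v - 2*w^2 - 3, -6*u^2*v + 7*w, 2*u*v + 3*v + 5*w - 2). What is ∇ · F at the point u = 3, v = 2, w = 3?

-79

∂F₁/∂u = -10*u
∂F₂/∂v = -6*u^2
∂F₃/∂w = 5
∇·F = -6*u^2 - 10*u + 5
At (3, 2, 3): -79.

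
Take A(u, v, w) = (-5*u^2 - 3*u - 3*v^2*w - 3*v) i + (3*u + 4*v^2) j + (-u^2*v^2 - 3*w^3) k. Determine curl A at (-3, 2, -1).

(-36, -36, -6)

(∇×A)₁ = ∂A₃/∂v − ∂A₂/∂w = -2*u^2*v
(∇×A)₂ = ∂A₁/∂w − ∂A₃/∂u = 2*u*v^2 - 3*v^2
(∇×A)₃ = ∂A₂/∂u − ∂A₁/∂v = 6*v*w + 6
∇×A = (-2*u^2*v, 2*u*v^2 - 3*v^2, 6*v*w + 6)
At (-3, 2, -1): (-36, -36, -6).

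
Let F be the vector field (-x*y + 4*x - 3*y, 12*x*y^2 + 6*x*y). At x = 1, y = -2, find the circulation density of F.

∂F₂/∂x = 12*y^2 + 6*y
∂F₁/∂y = -x - 3
Scalar curl = x + 12*y^2 + 6*y + 3
At (1, -2): 40.

40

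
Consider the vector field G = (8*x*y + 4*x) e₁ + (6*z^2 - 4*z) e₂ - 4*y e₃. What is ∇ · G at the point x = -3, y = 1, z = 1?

∂G₁/∂x = 8*y + 4
∂G₂/∂y = 0
∂G₃/∂z = 0
∇·G = 8*y + 4
At (-3, 1, 1): 12.

12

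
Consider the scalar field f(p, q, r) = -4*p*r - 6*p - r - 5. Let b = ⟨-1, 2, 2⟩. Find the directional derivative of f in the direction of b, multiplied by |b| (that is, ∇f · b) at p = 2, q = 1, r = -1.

∂f/∂p = -4*r - 6
∂f/∂q = 0
∂f/∂r = -4*p - 1
∇f at (2, 1, -1) = (-2, 0, -9)
∇f · b = (-2)(-1) + (0)(2) + (-9)(2) = -16

-16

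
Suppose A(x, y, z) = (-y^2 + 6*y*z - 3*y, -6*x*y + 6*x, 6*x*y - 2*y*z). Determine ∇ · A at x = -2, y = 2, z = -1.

∂A₁/∂x = 0
∂A₂/∂y = -6*x
∂A₃/∂z = -2*y
∇·A = -6*x - 2*y
At (-2, 2, -1): 8.

8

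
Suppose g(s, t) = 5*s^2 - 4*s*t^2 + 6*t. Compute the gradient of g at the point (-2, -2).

∂g/∂s = 10*s - 4*t^2
∂g/∂t = -8*s*t + 6
∇g = (10*s - 4*t^2, -8*s*t + 6)
At (-2, -2): (-36, -26).

(-36, -26)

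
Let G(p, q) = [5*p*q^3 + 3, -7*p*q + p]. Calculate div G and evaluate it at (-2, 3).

∂G₁/∂p = 5*q^3
∂G₂/∂q = -7*p
∇·G = -7*p + 5*q^3
At (-2, 3): 149.

149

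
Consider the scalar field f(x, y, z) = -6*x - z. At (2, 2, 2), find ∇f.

∂f/∂x = -6
∂f/∂y = 0
∂f/∂z = -1
∇f = (-6, 0, -1)
At (2, 2, 2): (-6, 0, -1).

(-6, 0, -1)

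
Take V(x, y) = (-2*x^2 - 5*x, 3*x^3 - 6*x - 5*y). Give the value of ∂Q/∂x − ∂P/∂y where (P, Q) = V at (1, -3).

∂V₂/∂x = 9*x^2 - 6
∂V₁/∂y = 0
Scalar curl = 9*x^2 - 6
At (1, -3): 3.

3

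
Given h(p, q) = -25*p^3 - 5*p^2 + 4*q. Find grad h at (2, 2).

(-320, 4)

∂h/∂p = -75*p^2 - 10*p
∂h/∂q = 4
∇h = (-75*p^2 - 10*p, 4)
At (2, 2): (-320, 4).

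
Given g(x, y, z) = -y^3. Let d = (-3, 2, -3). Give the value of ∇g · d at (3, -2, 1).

-24

∂g/∂x = 0
∂g/∂y = -3*y^2
∂g/∂z = 0
∇g at (3, -2, 1) = (0, -12, 0)
∇g · d = (0)(-3) + (-12)(2) + (0)(-3) = -24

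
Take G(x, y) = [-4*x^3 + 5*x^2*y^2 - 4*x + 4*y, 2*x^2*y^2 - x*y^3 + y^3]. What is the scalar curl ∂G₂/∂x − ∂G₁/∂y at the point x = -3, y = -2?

136

∂G₂/∂x = 4*x*y^2 - y^3
∂G₁/∂y = 10*x^2*y + 4
Scalar curl = -10*x^2*y + 4*x*y^2 - y^3 - 4
At (-3, -2): 136.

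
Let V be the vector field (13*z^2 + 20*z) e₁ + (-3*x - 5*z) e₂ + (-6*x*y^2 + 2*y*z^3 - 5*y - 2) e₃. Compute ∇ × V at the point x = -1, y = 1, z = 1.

(14, 52, -3)

(∇×V)₁ = ∂V₃/∂y − ∂V₂/∂z = -12*x*y + 2*z^3
(∇×V)₂ = ∂V₁/∂z − ∂V₃/∂x = 6*y^2 + 26*z + 20
(∇×V)₃ = ∂V₂/∂x − ∂V₁/∂y = -3
∇×V = (-12*x*y + 2*z^3, 6*y^2 + 26*z + 20, -3)
At (-1, 1, 1): (14, 52, -3).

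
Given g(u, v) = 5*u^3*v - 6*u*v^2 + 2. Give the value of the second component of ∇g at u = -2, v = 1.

-16

(∇g)_2 = ∂g/∂v = 5*u^3 - 12*u*v
At (-2, 1): -16.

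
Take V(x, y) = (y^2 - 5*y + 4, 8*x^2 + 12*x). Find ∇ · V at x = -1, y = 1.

∂V₁/∂x = 0
∂V₂/∂y = 0
∇·V = 0
At (-1, 1): 0.

0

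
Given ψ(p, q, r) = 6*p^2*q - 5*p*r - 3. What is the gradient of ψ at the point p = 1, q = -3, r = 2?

∂ψ/∂p = 12*p*q - 5*r
∂ψ/∂q = 6*p^2
∂ψ/∂r = -5*p
∇ψ = (12*p*q - 5*r, 6*p^2, -5*p)
At (1, -3, 2): (-46, 6, -5).

(-46, 6, -5)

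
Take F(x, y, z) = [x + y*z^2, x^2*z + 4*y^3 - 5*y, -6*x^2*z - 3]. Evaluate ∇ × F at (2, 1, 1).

(-4, 26, 3)

(∇×F)₁ = ∂F₃/∂y − ∂F₂/∂z = -x^2
(∇×F)₂ = ∂F₁/∂z − ∂F₃/∂x = 12*x*z + 2*y*z
(∇×F)₃ = ∂F₂/∂x − ∂F₁/∂y = 2*x*z - z^2
∇×F = (-x^2, 12*x*z + 2*y*z, 2*x*z - z^2)
At (2, 1, 1): (-4, 26, 3).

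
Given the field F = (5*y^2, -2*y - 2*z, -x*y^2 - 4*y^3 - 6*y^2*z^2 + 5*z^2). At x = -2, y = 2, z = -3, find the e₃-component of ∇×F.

(∇×F)_3 = ∂F₂/∂x − ∂F₁/∂y
= 0 − (10*y)
= -10*y
At (-2, 2, -3): -20.

-20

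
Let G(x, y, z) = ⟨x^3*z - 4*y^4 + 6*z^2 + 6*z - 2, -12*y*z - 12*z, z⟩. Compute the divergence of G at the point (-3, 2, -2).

-29

∂G₁/∂x = 3*x^2*z
∂G₂/∂y = -12*z
∂G₃/∂z = 1
∇·G = 3*x^2*z - 12*z + 1
At (-3, 2, -2): -29.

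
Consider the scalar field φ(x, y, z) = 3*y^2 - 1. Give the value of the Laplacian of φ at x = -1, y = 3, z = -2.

∂²φ/∂x² = 0
∂²φ/∂y² = 6
∂²φ/∂z² = 0
∇²φ = 6
At (-1, 3, -2): 6.

6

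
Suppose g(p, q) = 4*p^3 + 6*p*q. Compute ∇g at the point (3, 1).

∂g/∂p = 12*p^2 + 6*q
∂g/∂q = 6*p
∇g = (12*p^2 + 6*q, 6*p)
At (3, 1): (114, 18).

(114, 18)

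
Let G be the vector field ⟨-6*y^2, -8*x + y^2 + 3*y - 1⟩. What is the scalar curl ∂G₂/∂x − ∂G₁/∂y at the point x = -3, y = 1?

∂G₂/∂x = -8
∂G₁/∂y = -12*y
Scalar curl = 12*y - 8
At (-3, 1): 4.

4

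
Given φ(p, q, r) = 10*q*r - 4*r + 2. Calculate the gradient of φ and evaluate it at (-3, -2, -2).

∂φ/∂p = 0
∂φ/∂q = 10*r
∂φ/∂r = 10*q - 4
∇φ = (0, 10*r, 10*q - 4)
At (-3, -2, -2): (0, -20, -24).

(0, -20, -24)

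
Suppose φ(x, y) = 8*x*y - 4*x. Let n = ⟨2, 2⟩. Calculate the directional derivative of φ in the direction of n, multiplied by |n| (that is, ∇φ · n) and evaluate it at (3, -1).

24

∂φ/∂x = 8*y - 4
∂φ/∂y = 8*x
∇φ at (3, -1) = (-12, 24)
∇φ · n = (-12)(2) + (24)(2) = 24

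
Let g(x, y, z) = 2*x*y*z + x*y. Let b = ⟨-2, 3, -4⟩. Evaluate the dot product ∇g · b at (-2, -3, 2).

∂g/∂x = 2*y*z + y
∂g/∂y = 2*x*z + x
∂g/∂z = 2*x*y
∇g at (-2, -3, 2) = (-15, -10, 12)
∇g · b = (-15)(-2) + (-10)(3) + (12)(-4) = -48

-48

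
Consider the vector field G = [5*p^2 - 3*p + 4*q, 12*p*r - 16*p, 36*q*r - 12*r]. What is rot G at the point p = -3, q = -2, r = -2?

(∇×G)₁ = ∂G₃/∂q − ∂G₂/∂r = -12*p + 36*r
(∇×G)₂ = ∂G₁/∂r − ∂G₃/∂p = 0
(∇×G)₃ = ∂G₂/∂p − ∂G₁/∂q = 12*r - 20
∇×G = (-12*p + 36*r, 0, 12*r - 20)
At (-3, -2, -2): (-36, 0, -44).

(-36, 0, -44)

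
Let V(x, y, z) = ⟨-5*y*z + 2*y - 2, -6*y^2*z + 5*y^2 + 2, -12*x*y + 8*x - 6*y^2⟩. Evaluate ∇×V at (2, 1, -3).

(-30, -1, -17)

(∇×V)₁ = ∂V₃/∂y − ∂V₂/∂z = -12*x + 6*y^2 - 12*y
(∇×V)₂ = ∂V₁/∂z − ∂V₃/∂x = 7*y - 8
(∇×V)₃ = ∂V₂/∂x − ∂V₁/∂y = 5*z - 2
∇×V = (-12*x + 6*y^2 - 12*y, 7*y - 8, 5*z - 2)
At (2, 1, -3): (-30, -1, -17).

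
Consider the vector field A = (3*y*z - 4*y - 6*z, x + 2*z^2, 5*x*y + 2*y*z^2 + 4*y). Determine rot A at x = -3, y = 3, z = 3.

(∇×A)₁ = ∂A₃/∂y − ∂A₂/∂z = 5*x + 2*z^2 - 4*z + 4
(∇×A)₂ = ∂A₁/∂z − ∂A₃/∂x = -2*y - 6
(∇×A)₃ = ∂A₂/∂x − ∂A₁/∂y = -3*z + 5
∇×A = (5*x + 2*z^2 - 4*z + 4, -2*y - 6, -3*z + 5)
At (-3, 3, 3): (-5, -12, -4).

(-5, -12, -4)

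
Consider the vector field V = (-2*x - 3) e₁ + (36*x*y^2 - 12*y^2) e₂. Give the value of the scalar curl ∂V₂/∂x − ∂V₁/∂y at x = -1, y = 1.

36

∂V₂/∂x = 36*y^2
∂V₁/∂y = 0
Scalar curl = 36*y^2
At (-1, 1): 36.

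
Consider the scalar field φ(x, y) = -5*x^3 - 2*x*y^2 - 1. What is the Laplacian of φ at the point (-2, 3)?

∂²φ/∂x² = -30*x
∂²φ/∂y² = -4*x
∇²φ = -34*x
At (-2, 3): 68.

68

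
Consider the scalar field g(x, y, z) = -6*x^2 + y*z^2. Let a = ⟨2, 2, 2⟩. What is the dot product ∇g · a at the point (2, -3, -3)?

6

∂g/∂x = -12*x
∂g/∂y = z^2
∂g/∂z = 2*y*z
∇g at (2, -3, -3) = (-24, 9, 18)
∇g · a = (-24)(2) + (9)(2) + (18)(2) = 6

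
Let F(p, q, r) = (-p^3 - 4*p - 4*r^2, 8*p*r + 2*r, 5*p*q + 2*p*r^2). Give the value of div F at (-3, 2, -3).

∂F₁/∂p = -3*p^2 - 4
∂F₂/∂q = 0
∂F₃/∂r = 4*p*r
∇·F = -3*p^2 + 4*p*r - 4
At (-3, 2, -3): 5.

5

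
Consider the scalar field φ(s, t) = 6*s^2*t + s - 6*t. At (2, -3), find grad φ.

(-71, 18)

∂φ/∂s = 12*s*t + 1
∂φ/∂t = 6*s^2 - 6
∇φ = (12*s*t + 1, 6*s^2 - 6)
At (2, -3): (-71, 18).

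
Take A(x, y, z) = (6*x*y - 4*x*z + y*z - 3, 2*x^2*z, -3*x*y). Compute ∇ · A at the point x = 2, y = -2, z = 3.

-24

∂A₁/∂x = 6*y - 4*z
∂A₂/∂y = 0
∂A₃/∂z = 0
∇·A = 6*y - 4*z
At (2, -2, 3): -24.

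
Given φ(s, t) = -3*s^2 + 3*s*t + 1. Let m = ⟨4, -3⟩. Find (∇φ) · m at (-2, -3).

30

∂φ/∂s = -6*s + 3*t
∂φ/∂t = 3*s
∇φ at (-2, -3) = (3, -6)
∇φ · m = (3)(4) + (-6)(-3) = 30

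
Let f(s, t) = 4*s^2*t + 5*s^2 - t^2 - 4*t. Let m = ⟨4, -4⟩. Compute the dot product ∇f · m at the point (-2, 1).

∂f/∂s = 8*s*t + 10*s
∂f/∂t = 4*s^2 - 2*t - 4
∇f at (-2, 1) = (-36, 10)
∇f · m = (-36)(4) + (10)(-4) = -184

-184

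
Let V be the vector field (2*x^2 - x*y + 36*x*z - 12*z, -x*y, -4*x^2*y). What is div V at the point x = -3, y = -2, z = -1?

∂V₁/∂x = 4*x - y + 36*z
∂V₂/∂y = -x
∂V₃/∂z = 0
∇·V = 3*x - y + 36*z
At (-3, -2, -1): -43.

-43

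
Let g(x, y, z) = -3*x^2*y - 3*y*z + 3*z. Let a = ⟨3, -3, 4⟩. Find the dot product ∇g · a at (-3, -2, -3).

-18

∂g/∂x = -6*x*y
∂g/∂y = -3*x^2 - 3*z
∂g/∂z = -3*y + 3
∇g at (-3, -2, -3) = (-36, -18, 9)
∇g · a = (-36)(3) + (-18)(-3) + (9)(4) = -18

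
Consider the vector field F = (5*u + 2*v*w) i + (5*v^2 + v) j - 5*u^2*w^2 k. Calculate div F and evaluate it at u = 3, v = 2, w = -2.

∂F₁/∂u = 5
∂F₂/∂v = 10*v + 1
∂F₃/∂w = -10*u^2*w
∇·F = -10*u^2*w + 10*v + 6
At (3, 2, -2): 206.

206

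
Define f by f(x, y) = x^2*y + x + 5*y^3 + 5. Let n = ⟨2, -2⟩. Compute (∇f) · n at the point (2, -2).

∂f/∂x = 2*x*y + 1
∂f/∂y = x^2 + 15*y^2
∇f at (2, -2) = (-7, 64)
∇f · n = (-7)(2) + (64)(-2) = -142

-142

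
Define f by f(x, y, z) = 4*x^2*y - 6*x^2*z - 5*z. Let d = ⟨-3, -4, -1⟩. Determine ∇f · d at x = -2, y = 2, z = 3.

-155

∂f/∂x = 8*x*y - 12*x*z
∂f/∂y = 4*x^2
∂f/∂z = -6*x^2 - 5
∇f at (-2, 2, 3) = (40, 16, -29)
∇f · d = (40)(-3) + (16)(-4) + (-29)(-1) = -155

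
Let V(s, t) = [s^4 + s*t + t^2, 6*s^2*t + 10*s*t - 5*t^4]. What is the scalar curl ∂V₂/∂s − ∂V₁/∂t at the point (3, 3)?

∂V₂/∂s = 12*s*t + 10*t
∂V₁/∂t = s + 2*t
Scalar curl = 12*s*t - s + 8*t
At (3, 3): 129.

129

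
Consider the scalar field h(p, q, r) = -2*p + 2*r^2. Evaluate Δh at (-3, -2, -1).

4

∂²h/∂p² = 0
∂²h/∂q² = 0
∂²h/∂r² = 4
∇²h = 4
At (-3, -2, -1): 4.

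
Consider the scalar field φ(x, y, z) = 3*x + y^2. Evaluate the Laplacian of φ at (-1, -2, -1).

∂²φ/∂x² = 0
∂²φ/∂y² = 2
∂²φ/∂z² = 0
∇²φ = 2
At (-1, -2, -1): 2.

2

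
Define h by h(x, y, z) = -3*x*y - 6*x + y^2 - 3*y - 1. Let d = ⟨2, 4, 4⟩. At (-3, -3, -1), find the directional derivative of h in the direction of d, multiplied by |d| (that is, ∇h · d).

6

∂h/∂x = -3*y - 6
∂h/∂y = -3*x + 2*y - 3
∂h/∂z = 0
∇h at (-3, -3, -1) = (3, 0, 0)
∇h · d = (3)(2) + (0)(4) + (0)(4) = 6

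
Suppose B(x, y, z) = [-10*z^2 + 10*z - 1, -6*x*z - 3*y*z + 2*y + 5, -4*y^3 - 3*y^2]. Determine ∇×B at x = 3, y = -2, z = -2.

(∇×B)₁ = ∂B₃/∂y − ∂B₂/∂z = 6*x - 12*y^2 - 3*y
(∇×B)₂ = ∂B₁/∂z − ∂B₃/∂x = -20*z + 10
(∇×B)₃ = ∂B₂/∂x − ∂B₁/∂y = -6*z
∇×B = (6*x - 12*y^2 - 3*y, -20*z + 10, -6*z)
At (3, -2, -2): (-24, 50, 12).

(-24, 50, 12)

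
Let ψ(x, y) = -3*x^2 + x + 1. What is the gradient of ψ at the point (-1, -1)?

∂ψ/∂x = -6*x + 1
∂ψ/∂y = 0
∇ψ = (-6*x + 1, 0)
At (-1, -1): (7, 0).

(7, 0)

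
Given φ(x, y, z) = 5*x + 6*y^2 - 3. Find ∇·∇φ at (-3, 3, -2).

12

∂²φ/∂x² = 0
∂²φ/∂y² = 12
∂²φ/∂z² = 0
∇²φ = 12
At (-3, 3, -2): 12.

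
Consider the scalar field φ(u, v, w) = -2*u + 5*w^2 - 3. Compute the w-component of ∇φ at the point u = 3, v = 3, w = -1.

(∇φ)_3 = ∂φ/∂w = 10*w
At (3, 3, -1): -10.

-10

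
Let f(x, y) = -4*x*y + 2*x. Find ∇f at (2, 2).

∂f/∂x = -4*y + 2
∂f/∂y = -4*x
∇f = (-4*y + 2, -4*x)
At (2, 2): (-6, -8).

(-6, -8)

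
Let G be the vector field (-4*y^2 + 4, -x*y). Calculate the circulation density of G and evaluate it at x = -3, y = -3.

-21

∂G₂/∂x = -y
∂G₁/∂y = -8*y
Scalar curl = 7*y
At (-3, -3): -21.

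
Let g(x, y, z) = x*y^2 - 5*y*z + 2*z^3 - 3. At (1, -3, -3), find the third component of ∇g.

69

(∇g)_3 = ∂g/∂z = -5*y + 6*z^2
At (1, -3, -3): 69.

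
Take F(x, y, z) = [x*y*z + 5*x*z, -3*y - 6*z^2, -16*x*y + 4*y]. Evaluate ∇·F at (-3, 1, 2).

∂F₁/∂x = y*z + 5*z
∂F₂/∂y = -3
∂F₃/∂z = 0
∇·F = y*z + 5*z - 3
At (-3, 1, 2): 9.

9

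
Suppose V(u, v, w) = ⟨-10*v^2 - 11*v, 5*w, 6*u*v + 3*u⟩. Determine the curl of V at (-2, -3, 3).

(-17, 15, -49)

(∇×V)₁ = ∂V₃/∂v − ∂V₂/∂w = 6*u - 5
(∇×V)₂ = ∂V₁/∂w − ∂V₃/∂u = -6*v - 3
(∇×V)₃ = ∂V₂/∂u − ∂V₁/∂v = 20*v + 11
∇×V = (6*u - 5, -6*v - 3, 20*v + 11)
At (-2, -3, 3): (-17, 15, -49).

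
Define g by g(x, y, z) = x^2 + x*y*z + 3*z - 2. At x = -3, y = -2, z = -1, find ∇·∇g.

2

∂²g/∂x² = 2
∂²g/∂y² = 0
∂²g/∂z² = 0
∇²g = 2
At (-3, -2, -1): 2.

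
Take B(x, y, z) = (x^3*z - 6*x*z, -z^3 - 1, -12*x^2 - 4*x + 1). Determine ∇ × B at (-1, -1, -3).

(27, -15, 0)

(∇×B)₁ = ∂B₃/∂y − ∂B₂/∂z = 3*z^2
(∇×B)₂ = ∂B₁/∂z − ∂B₃/∂x = x^3 + 18*x + 4
(∇×B)₃ = ∂B₂/∂x − ∂B₁/∂y = 0
∇×B = (3*z^2, x^3 + 18*x + 4, 0)
At (-1, -1, -3): (27, -15, 0).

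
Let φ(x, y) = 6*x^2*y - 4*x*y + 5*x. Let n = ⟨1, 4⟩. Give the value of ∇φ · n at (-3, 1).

229

∂φ/∂x = 12*x*y - 4*y + 5
∂φ/∂y = 6*x^2 - 4*x
∇φ at (-3, 1) = (-35, 66)
∇φ · n = (-35)(1) + (66)(4) = 229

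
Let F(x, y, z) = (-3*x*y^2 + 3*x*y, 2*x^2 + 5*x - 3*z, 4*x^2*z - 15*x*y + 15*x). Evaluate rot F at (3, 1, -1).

(-42, 24, 26)

(∇×F)₁ = ∂F₃/∂y − ∂F₂/∂z = -15*x + 3
(∇×F)₂ = ∂F₁/∂z − ∂F₃/∂x = -8*x*z + 15*y - 15
(∇×F)₃ = ∂F₂/∂x − ∂F₁/∂y = 6*x*y + x + 5
∇×F = (-15*x + 3, -8*x*z + 15*y - 15, 6*x*y + x + 5)
At (3, 1, -1): (-42, 24, 26).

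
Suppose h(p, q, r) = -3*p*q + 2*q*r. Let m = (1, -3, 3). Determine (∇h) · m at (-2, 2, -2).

0

∂h/∂p = -3*q
∂h/∂q = -3*p + 2*r
∂h/∂r = 2*q
∇h at (-2, 2, -2) = (-6, 2, 4)
∇h · m = (-6)(1) + (2)(-3) + (4)(3) = 0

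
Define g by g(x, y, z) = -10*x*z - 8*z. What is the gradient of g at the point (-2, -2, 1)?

(-10, 0, 12)

∂g/∂x = -10*z
∂g/∂y = 0
∂g/∂z = -10*x - 8
∇g = (-10*z, 0, -10*x - 8)
At (-2, -2, 1): (-10, 0, 12).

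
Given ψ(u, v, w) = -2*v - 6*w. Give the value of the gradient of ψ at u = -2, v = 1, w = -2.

∂ψ/∂u = 0
∂ψ/∂v = -2
∂ψ/∂w = -6
∇ψ = (0, -2, -6)
At (-2, 1, -2): (0, -2, -6).

(0, -2, -6)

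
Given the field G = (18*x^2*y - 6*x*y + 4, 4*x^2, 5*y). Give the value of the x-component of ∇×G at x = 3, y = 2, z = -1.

(∇×G)_1 = ∂G₃/∂y − ∂G₂/∂z
= 5 − (0)
= 5
At (3, 2, -1): 5.

5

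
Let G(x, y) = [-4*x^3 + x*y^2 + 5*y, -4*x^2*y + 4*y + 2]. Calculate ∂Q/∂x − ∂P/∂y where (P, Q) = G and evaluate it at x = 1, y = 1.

-15

∂G₂/∂x = -8*x*y
∂G₁/∂y = 2*x*y + 5
Scalar curl = -10*x*y - 5
At (1, 1): -15.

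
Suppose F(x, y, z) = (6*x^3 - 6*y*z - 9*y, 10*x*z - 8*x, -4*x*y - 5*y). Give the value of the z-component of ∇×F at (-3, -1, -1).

-15

(∇×F)_3 = ∂F₂/∂x − ∂F₁/∂y
= 10*z - 8 − (-6*z - 9)
= 16*z + 1
At (-3, -1, -1): -15.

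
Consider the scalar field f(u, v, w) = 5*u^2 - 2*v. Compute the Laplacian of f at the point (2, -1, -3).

10

∂²f/∂u² = 10
∂²f/∂v² = 0
∂²f/∂w² = 0
∇²f = 10
At (2, -1, -3): 10.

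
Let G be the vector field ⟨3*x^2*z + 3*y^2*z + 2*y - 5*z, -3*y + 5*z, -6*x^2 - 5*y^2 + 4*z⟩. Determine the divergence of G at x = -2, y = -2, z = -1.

13

∂G₁/∂x = 6*x*z
∂G₂/∂y = -3
∂G₃/∂z = 4
∇·G = 6*x*z + 1
At (-2, -2, -1): 13.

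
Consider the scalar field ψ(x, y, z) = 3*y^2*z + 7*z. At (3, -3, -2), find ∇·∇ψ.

∂²ψ/∂x² = 0
∂²ψ/∂y² = 6*z
∂²ψ/∂z² = 0
∇²ψ = 6*z
At (3, -3, -2): -12.

-12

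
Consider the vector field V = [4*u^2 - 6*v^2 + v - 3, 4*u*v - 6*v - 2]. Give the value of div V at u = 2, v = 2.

18

∂V₁/∂u = 8*u
∂V₂/∂v = 4*u - 6
∇·V = 12*u - 6
At (2, 2): 18.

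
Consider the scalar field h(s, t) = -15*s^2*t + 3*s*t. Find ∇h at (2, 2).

∂h/∂s = -30*s*t + 3*t
∂h/∂t = -15*s^2 + 3*s
∇h = (-30*s*t + 3*t, -15*s^2 + 3*s)
At (2, 2): (-114, -54).

(-114, -54)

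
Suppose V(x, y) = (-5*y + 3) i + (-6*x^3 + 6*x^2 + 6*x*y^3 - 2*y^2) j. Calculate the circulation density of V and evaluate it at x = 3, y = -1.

∂V₂/∂x = -18*x^2 + 12*x + 6*y^3
∂V₁/∂y = -5
Scalar curl = -18*x^2 + 12*x + 6*y^3 + 5
At (3, -1): -127.

-127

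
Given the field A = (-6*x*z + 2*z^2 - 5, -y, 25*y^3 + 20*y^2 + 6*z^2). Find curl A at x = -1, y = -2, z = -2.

(∇×A)₁ = ∂A₃/∂y − ∂A₂/∂z = 75*y^2 + 40*y
(∇×A)₂ = ∂A₁/∂z − ∂A₃/∂x = -6*x + 4*z
(∇×A)₃ = ∂A₂/∂x − ∂A₁/∂y = 0
∇×A = (75*y^2 + 40*y, -6*x + 4*z, 0)
At (-1, -2, -2): (220, -2, 0).

(220, -2, 0)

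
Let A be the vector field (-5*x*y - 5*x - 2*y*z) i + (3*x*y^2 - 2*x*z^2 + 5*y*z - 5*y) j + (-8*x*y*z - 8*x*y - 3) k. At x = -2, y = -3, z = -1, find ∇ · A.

∂A₁/∂x = -5*y - 5
∂A₂/∂y = 6*x*y + 5*z - 5
∂A₃/∂z = -8*x*y
∇·A = -2*x*y - 5*y + 5*z - 10
At (-2, -3, -1): -12.

-12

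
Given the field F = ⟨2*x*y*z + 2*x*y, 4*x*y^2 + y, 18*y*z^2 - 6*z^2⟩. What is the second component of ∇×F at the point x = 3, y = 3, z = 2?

(∇×F)_2 = ∂F₁/∂z − ∂F₃/∂x
= 2*x*y − (0)
= 2*x*y
At (3, 3, 2): 18.

18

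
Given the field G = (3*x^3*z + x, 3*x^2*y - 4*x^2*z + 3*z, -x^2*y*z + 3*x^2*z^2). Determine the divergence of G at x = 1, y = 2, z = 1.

17

∂G₁/∂x = 9*x^2*z + 1
∂G₂/∂y = 3*x^2
∂G₃/∂z = -x^2*y + 6*x^2*z
∇·G = -x^2*y + 15*x^2*z + 3*x^2 + 1
At (1, 2, 1): 17.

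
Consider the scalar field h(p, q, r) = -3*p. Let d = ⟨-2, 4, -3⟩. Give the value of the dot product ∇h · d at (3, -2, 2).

∂h/∂p = -3
∂h/∂q = 0
∂h/∂r = 0
∇h at (3, -2, 2) = (-3, 0, 0)
∇h · d = (-3)(-2) + (0)(4) + (0)(-3) = 6

6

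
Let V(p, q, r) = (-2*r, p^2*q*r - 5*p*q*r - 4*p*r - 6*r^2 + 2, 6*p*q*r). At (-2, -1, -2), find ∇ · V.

∂V₁/∂p = 0
∂V₂/∂q = p^2*r - 5*p*r
∂V₃/∂r = 6*p*q
∇·V = p^2*r + 6*p*q - 5*p*r
At (-2, -1, -2): -16.

-16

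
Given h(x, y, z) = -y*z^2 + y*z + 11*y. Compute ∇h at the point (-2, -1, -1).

∂h/∂x = 0
∂h/∂y = -z^2 + z + 11
∂h/∂z = -2*y*z + y
∇h = (0, -z^2 + z + 11, -2*y*z + y)
At (-2, -1, -1): (0, 9, -3).

(0, 9, -3)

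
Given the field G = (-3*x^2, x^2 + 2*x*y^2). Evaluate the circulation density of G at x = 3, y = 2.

14

∂G₂/∂x = 2*x + 2*y^2
∂G₁/∂y = 0
Scalar curl = 2*x + 2*y^2
At (3, 2): 14.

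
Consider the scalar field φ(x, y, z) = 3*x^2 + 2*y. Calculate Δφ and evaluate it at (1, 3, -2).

∂²φ/∂x² = 6
∂²φ/∂y² = 0
∂²φ/∂z² = 0
∇²φ = 6
At (1, 3, -2): 6.

6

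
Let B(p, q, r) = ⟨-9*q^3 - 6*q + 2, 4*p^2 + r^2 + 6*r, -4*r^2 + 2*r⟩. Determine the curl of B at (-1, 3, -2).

(∇×B)₁ = ∂B₃/∂q − ∂B₂/∂r = -2*r - 6
(∇×B)₂ = ∂B₁/∂r − ∂B₃/∂p = 0
(∇×B)₃ = ∂B₂/∂p − ∂B₁/∂q = 8*p + 27*q^2 + 6
∇×B = (-2*r - 6, 0, 8*p + 27*q^2 + 6)
At (-1, 3, -2): (-2, 0, 241).

(-2, 0, 241)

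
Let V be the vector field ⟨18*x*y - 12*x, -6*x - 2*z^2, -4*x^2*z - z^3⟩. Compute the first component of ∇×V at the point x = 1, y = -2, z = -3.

(∇×V)_1 = ∂V₃/∂y − ∂V₂/∂z
= 0 − (-4*z)
= 4*z
At (1, -2, -3): -12.

-12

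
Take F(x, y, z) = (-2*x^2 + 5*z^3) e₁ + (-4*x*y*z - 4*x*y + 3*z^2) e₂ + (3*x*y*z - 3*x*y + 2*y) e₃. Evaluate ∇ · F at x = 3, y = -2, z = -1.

-30

∂F₁/∂x = -4*x
∂F₂/∂y = -4*x*z - 4*x
∂F₃/∂z = 3*x*y
∇·F = 3*x*y - 4*x*z - 8*x
At (3, -2, -1): -30.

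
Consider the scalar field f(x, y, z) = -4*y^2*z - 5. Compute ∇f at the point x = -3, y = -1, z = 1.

∂f/∂x = 0
∂f/∂y = -8*y*z
∂f/∂z = -4*y^2
∇f = (0, -8*y*z, -4*y^2)
At (-3, -1, 1): (0, 8, -4).

(0, 8, -4)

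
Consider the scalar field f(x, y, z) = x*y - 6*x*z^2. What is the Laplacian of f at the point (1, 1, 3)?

-12

∂²f/∂x² = 0
∂²f/∂y² = 0
∂²f/∂z² = -12*x
∇²f = -12*x
At (1, 1, 3): -12.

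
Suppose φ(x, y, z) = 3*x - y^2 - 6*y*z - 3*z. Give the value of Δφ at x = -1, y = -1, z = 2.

-2

∂²φ/∂x² = 0
∂²φ/∂y² = -2
∂²φ/∂z² = 0
∇²φ = -2
At (-1, -1, 2): -2.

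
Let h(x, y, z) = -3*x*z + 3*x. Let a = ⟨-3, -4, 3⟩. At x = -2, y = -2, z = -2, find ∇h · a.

-9

∂h/∂x = -3*z + 3
∂h/∂y = 0
∂h/∂z = -3*x
∇h at (-2, -2, -2) = (9, 0, 6)
∇h · a = (9)(-3) + (0)(-4) + (6)(3) = -9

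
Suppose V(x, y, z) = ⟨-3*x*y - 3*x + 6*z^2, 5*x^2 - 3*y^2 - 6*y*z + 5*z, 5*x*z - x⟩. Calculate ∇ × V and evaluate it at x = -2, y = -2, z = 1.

(∇×V)₁ = ∂V₃/∂y − ∂V₂/∂z = 6*y - 5
(∇×V)₂ = ∂V₁/∂z − ∂V₃/∂x = 7*z + 1
(∇×V)₃ = ∂V₂/∂x − ∂V₁/∂y = 13*x
∇×V = (6*y - 5, 7*z + 1, 13*x)
At (-2, -2, 1): (-17, 8, -26).

(-17, 8, -26)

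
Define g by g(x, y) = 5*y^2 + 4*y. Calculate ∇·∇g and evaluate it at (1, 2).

∂²g/∂x² = 0
∂²g/∂y² = 10
∇²g = 10
At (1, 2): 10.

10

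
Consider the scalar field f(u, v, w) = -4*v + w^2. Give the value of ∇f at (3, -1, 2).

∂f/∂u = 0
∂f/∂v = -4
∂f/∂w = 2*w
∇f = (0, -4, 2*w)
At (3, -1, 2): (0, -4, 4).

(0, -4, 4)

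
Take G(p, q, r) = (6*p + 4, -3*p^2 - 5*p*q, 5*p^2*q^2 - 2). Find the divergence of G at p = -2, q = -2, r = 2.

∂G₁/∂p = 6
∂G₂/∂q = -5*p
∂G₃/∂r = 0
∇·G = -5*p + 6
At (-2, -2, 2): 16.

16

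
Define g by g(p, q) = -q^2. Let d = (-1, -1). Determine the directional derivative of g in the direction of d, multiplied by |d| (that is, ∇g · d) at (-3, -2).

-4

∂g/∂p = 0
∂g/∂q = -2*q
∇g at (-3, -2) = (0, 4)
∇g · d = (0)(-1) + (4)(-1) = -4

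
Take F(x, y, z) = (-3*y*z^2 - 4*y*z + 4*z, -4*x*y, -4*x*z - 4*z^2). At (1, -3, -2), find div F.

∂F₁/∂x = 0
∂F₂/∂y = -4*x
∂F₃/∂z = -4*x - 8*z
∇·F = -8*x - 8*z
At (1, -3, -2): 8.

8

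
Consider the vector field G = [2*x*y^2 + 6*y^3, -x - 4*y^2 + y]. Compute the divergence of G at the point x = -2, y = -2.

25

∂G₁/∂x = 2*y^2
∂G₂/∂y = -8*y + 1
∇·G = 2*y^2 - 8*y + 1
At (-2, -2): 25.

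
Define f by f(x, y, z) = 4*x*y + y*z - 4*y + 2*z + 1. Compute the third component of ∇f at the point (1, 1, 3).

3

(∇f)_3 = ∂f/∂z = y + 2
At (1, 1, 3): 3.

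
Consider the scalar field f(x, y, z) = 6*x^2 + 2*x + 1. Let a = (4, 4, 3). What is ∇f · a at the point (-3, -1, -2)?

∂f/∂x = 12*x + 2
∂f/∂y = 0
∂f/∂z = 0
∇f at (-3, -1, -2) = (-34, 0, 0)
∇f · a = (-34)(4) + (0)(4) + (0)(3) = -136

-136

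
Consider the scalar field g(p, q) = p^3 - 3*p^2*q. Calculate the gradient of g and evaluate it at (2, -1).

(24, -12)

∂g/∂p = 3*p^2 - 6*p*q
∂g/∂q = -3*p^2
∇g = (3*p^2 - 6*p*q, -3*p^2)
At (2, -1): (24, -12).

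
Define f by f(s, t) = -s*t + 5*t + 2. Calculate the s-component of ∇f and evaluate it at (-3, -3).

(∇f)_1 = ∂f/∂s = -t
At (-3, -3): 3.

3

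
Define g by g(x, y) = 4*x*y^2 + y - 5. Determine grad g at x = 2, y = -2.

(16, -31)

∂g/∂x = 4*y^2
∂g/∂y = 8*x*y + 1
∇g = (4*y^2, 8*x*y + 1)
At (2, -2): (16, -31).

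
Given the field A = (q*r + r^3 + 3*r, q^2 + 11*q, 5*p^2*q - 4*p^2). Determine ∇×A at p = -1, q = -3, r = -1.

(∇×A)₁ = ∂A₃/∂q − ∂A₂/∂r = 5*p^2
(∇×A)₂ = ∂A₁/∂r − ∂A₃/∂p = -10*p*q + 8*p + q + 3*r^2 + 3
(∇×A)₃ = ∂A₂/∂p − ∂A₁/∂q = -r
∇×A = (5*p^2, -10*p*q + 8*p + q + 3*r^2 + 3, -r)
At (-1, -3, -1): (5, -35, 1).

(5, -35, 1)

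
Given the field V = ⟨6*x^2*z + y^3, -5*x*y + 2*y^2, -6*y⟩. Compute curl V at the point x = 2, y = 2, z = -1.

(∇×V)₁ = ∂V₃/∂y − ∂V₂/∂z = -6
(∇×V)₂ = ∂V₁/∂z − ∂V₃/∂x = 6*x^2
(∇×V)₃ = ∂V₂/∂x − ∂V₁/∂y = -3*y^2 - 5*y
∇×V = (-6, 6*x^2, -3*y^2 - 5*y)
At (2, 2, -1): (-6, 24, -22).

(-6, 24, -22)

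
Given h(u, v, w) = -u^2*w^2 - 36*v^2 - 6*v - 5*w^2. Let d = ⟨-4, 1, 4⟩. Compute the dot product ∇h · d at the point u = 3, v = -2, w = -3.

∂h/∂u = -2*u*w^2
∂h/∂v = -72*v - 6
∂h/∂w = -2*u^2*w - 10*w
∇h at (3, -2, -3) = (-54, 138, 84)
∇h · d = (-54)(-4) + (138)(1) + (84)(4) = 690

690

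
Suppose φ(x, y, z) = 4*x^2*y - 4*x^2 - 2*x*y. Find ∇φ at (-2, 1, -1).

∂φ/∂x = 8*x*y - 8*x - 2*y
∂φ/∂y = 4*x^2 - 2*x
∂φ/∂z = 0
∇φ = (8*x*y - 8*x - 2*y, 4*x^2 - 2*x, 0)
At (-2, 1, -1): (-2, 20, 0).

(-2, 20, 0)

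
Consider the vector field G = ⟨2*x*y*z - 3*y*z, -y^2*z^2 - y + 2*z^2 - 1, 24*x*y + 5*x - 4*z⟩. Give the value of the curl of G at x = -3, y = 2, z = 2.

(-64, -71, 18)

(∇×G)₁ = ∂G₃/∂y − ∂G₂/∂z = 24*x + 2*y^2*z - 4*z
(∇×G)₂ = ∂G₁/∂z − ∂G₃/∂x = 2*x*y - 27*y - 5
(∇×G)₃ = ∂G₂/∂x − ∂G₁/∂y = -2*x*z + 3*z
∇×G = (24*x + 2*y^2*z - 4*z, 2*x*y - 27*y - 5, -2*x*z + 3*z)
At (-3, 2, 2): (-64, -71, 18).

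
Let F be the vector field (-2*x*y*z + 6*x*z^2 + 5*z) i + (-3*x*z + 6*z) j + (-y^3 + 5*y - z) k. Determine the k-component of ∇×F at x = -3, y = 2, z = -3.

(∇×F)_3 = ∂F₂/∂x − ∂F₁/∂y
= -3*z − (-2*x*z)
= 2*x*z - 3*z
At (-3, 2, -3): 27.

27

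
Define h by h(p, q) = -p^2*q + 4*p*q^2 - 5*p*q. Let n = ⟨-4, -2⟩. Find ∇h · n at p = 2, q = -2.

-44

∂h/∂p = -2*p*q + 4*q^2 - 5*q
∂h/∂q = -p^2 + 8*p*q - 5*p
∇h at (2, -2) = (34, -46)
∇h · n = (34)(-4) + (-46)(-2) = -44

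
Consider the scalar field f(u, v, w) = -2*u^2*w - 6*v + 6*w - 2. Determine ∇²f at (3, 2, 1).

∂²f/∂u² = -4*w
∂²f/∂v² = 0
∂²f/∂w² = 0
∇²f = -4*w
At (3, 2, 1): -4.

-4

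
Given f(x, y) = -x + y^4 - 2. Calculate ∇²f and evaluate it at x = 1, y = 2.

48

∂²f/∂x² = 0
∂²f/∂y² = 12*y^2
∇²f = 12*y^2
At (1, 2): 48.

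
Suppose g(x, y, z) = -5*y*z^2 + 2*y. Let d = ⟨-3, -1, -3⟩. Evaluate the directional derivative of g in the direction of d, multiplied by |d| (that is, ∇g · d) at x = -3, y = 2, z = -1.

-57

∂g/∂x = 0
∂g/∂y = -5*z^2 + 2
∂g/∂z = -10*y*z
∇g at (-3, 2, -1) = (0, -3, 20)
∇g · d = (0)(-3) + (-3)(-1) + (20)(-3) = -57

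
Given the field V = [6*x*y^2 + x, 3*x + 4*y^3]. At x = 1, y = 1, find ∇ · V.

19

∂V₁/∂x = 6*y^2 + 1
∂V₂/∂y = 12*y^2
∇·V = 18*y^2 + 1
At (1, 1): 19.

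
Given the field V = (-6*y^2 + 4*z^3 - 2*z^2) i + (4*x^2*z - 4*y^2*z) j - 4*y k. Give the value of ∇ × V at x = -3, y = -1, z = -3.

(∇×V)₁ = ∂V₃/∂y − ∂V₂/∂z = -4*x^2 + 4*y^2 - 4
(∇×V)₂ = ∂V₁/∂z − ∂V₃/∂x = 12*z^2 - 4*z
(∇×V)₃ = ∂V₂/∂x − ∂V₁/∂y = 8*x*z + 12*y
∇×V = (-4*x^2 + 4*y^2 - 4, 12*z^2 - 4*z, 8*x*z + 12*y)
At (-3, -1, -3): (-36, 120, 60).

(-36, 120, 60)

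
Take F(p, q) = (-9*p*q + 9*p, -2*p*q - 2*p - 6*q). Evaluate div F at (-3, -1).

∂F₁/∂p = -9*q + 9
∂F₂/∂q = -2*p - 6
∇·F = -2*p - 9*q + 3
At (-3, -1): 18.

18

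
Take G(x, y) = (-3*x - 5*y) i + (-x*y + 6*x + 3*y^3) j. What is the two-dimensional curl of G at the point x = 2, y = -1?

∂G₂/∂x = -y + 6
∂G₁/∂y = -5
Scalar curl = -y + 11
At (2, -1): 12.

12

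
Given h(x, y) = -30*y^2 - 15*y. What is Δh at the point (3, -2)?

∂²h/∂x² = 0
∂²h/∂y² = -60
∇²h = -60
At (3, -2): -60.

-60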